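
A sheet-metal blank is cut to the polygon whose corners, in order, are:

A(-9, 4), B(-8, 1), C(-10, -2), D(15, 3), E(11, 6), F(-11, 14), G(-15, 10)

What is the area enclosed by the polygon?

Apply the shoelace (surveyor's) formula: 2A = Σ (x_i·y_{i+1} − x_{i+1}·y_i), indices taken mod 7.
A→B: (-9)(1) − (-8)(4) = 23
B→C: (-8)(-2) − (-10)(1) = 26
C→D: (-10)(3) − (15)(-2) = 0
D→E: (15)(6) − (11)(3) = 57
E→F: (11)(14) − (-11)(6) = 220
F→G: (-11)(10) − (-15)(14) = 100
G→A: (-15)(4) − (-9)(10) = 30
Σ = 456
Area = |Σ|/2 = 228.

228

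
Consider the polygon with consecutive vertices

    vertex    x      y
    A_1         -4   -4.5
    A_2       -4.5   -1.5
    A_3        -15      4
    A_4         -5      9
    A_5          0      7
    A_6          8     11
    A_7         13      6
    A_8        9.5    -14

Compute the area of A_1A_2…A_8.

Apply the shoelace (surveyor's) formula: 2A = Σ (x_i·y_{i+1} − x_{i+1}·y_i), indices taken mod 8.
Σ = (-14.25) + (-40.5) + (-115) + (-35) + (-56) + (-95) + (-239) + (-98.75) = -693.5
Area = |Σ|/2 = 346.75.

346.75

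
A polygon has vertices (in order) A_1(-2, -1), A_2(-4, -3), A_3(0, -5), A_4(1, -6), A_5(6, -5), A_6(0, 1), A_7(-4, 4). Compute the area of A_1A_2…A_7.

Apply the shoelace formula: 2A = Σ (x_i·y_{i+1} − x_{i+1}·y_i), indices taken mod 7.
Cross-terms: 2, 20, 5, 31, 6, 4, 12  ⇒  Σ = 80
Area = |Σ|/2 = 40.

40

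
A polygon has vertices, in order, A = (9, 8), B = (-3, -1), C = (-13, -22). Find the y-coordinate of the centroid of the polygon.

Apply the shoelace (surveyor's) formula. First the cross-terms c_i = x_i·y_{i+1} − x_{i+1}·y_i:
  15, 53, 94  ⇒  2A = 162, A = 81.
Then Σ (y_i + y_{i+1})·c_i = -2430, so ȳ = -2430 / (6·81) = -5.

-5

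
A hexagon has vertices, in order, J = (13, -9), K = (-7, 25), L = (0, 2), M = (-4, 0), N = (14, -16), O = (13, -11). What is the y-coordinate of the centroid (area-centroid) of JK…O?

0.69

Apply the shoelace formula. First the cross-terms c_i = x_i·y_{i+1} − x_{i+1}·y_i:
  262, -14, 8, 64, 54, 26  ⇒  2A = 400, A = 200.
Then Σ (y_i + y_{i+1})·c_i = 828, so ȳ = 828 / (6·200) = 0.69.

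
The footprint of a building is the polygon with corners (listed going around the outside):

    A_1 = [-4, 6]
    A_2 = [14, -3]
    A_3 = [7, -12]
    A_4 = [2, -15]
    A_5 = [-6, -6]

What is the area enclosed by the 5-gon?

Apply Gauss's area formula: 2A = Σ (x_i·y_{i+1} − x_{i+1}·y_i), indices taken mod 5.
Cross-terms: -72, -147, -81, -102, -60  ⇒  Σ = -462
Area = |Σ|/2 = 231.

231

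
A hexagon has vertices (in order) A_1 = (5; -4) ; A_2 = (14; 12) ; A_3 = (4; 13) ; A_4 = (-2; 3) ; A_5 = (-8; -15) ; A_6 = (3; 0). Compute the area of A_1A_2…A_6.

187.5

Apply the shoelace (surveyor's) formula: 2A = Σ (x_i·y_{i+1} − x_{i+1}·y_i), indices taken mod 6.
Σ = (116) + (134) + (38) + (54) + (45) + (-12) = 375
Area = |Σ|/2 = 187.5.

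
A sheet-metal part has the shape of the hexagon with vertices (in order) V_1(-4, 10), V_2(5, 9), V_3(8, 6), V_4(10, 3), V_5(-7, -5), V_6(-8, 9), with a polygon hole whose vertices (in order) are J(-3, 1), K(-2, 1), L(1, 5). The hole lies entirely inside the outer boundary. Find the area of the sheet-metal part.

168

Outer boundary:
Apply Gauss's area formula: 2A = Σ (x_i·y_{i+1} − x_{i+1}·y_i), indices taken mod 6.
Cross-terms: -86, -42, -36, -29, -103, -44  ⇒  Σ = -340
Area = |Σ|/2 = 170.
Hole:
Apply the shoelace formula: 2A = Σ (x_i·y_{i+1} − x_{i+1}·y_i), indices taken mod 3.
Σ = (-1) + (-11) + (16) = 4
Area = |Σ|/2 = 2.
Net area = 170 − 2 = 168.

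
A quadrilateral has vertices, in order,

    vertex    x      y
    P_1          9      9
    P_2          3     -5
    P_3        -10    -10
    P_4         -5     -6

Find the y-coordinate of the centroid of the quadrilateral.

-41/21

Apply the shoelace formula. First the cross-terms c_i = x_i·y_{i+1} − x_{i+1}·y_i:
  -72, -80, 10, 9  ⇒  2A = -133, A = -66.5.
Then Σ (y_i + y_{i+1})·c_i = 779, so ȳ = 779 / (6·(-66.5)) = -41/21.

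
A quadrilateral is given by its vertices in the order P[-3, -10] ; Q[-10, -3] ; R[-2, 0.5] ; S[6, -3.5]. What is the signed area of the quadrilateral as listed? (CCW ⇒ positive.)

Σ = (-91) + (-11) + (4) + (-70.5) = -168.5
Signed area = Σ/2 = -84.25 (negative ⇒ clockwise traversal).

-84.25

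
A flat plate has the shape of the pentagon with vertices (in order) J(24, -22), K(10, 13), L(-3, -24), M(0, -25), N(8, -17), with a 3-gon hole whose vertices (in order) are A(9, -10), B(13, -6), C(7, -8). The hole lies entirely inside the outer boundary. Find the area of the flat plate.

Outer boundary:
Σ = (532) + (-201) + (75) + (200) + (232) = 838
Area = |Σ|/2 = 419.
Hole:
Apply the shoelace (surveyor's) formula: 2A = Σ (x_i·y_{i+1} − x_{i+1}·y_i), indices taken mod 3.
Σ = (76) + (-62) + (2) = 16
Area = |Σ|/2 = 8.
Net area = 419 − 8 = 411.

411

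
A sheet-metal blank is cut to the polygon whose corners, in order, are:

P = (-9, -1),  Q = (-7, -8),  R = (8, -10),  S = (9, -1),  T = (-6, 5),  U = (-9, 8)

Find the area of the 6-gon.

199

Σ = (65) + (134) + (82) + (39) + (-3) + (81) = 398
Area = |Σ|/2 = 199.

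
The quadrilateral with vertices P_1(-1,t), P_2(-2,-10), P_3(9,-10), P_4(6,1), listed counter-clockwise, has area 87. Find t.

The doubled signed area Σ (x_i y_{i+1} − x_{i+1} y_i) is linear in t.
With t=0 it equals 190; the coefficient of t is 8 (from the two edges through P_1).
So 8·t + 190 = 2·87 = 174 ⇒ t = -2.

-2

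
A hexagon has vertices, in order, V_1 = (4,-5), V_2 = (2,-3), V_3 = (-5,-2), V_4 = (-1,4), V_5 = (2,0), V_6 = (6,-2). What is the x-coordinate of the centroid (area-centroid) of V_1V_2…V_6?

83/231

Apply Gauss's area formula. First the cross-terms c_i = x_i·y_{i+1} − x_{i+1}·y_i:
  -2, -19, -22, -8, -4, -22  ⇒  2A = -77, A = -38.5.
Then Σ (x_i + x_{i+1})·c_i = -83, so x̄ = -83 / (6·(-38.5)) = 83/231.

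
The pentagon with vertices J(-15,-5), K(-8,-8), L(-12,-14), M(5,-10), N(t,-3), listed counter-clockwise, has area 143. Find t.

12

Write out the shoelace sum; only the two edges meeting at N involve t:
2·Area = [(5·(-3) − t·(-10)) + (t·(-5) − (-15)·(-3))] + 286
       = 5·t + 226 = 286
⇒ t = 12.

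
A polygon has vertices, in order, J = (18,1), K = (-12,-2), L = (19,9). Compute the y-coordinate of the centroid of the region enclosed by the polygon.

8/3

Apply the surveyor's formula. First the cross-terms c_i = x_i·y_{i+1} − x_{i+1}·y_i:
  -24, -70, -143  ⇒  2A = -237, A = -118.5.
Then Σ (y_i + y_{i+1})·c_i = -1896, so ȳ = -1896 / (6·(-118.5)) = 8/3.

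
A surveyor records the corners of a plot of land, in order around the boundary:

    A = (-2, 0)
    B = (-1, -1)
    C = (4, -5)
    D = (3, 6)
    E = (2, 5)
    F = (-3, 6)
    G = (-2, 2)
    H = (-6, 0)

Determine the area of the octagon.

49

Σ = (2) + (9) + (39) + (3) + (27) + (6) + (12) + (0) = 98
Area = |Σ|/2 = 49.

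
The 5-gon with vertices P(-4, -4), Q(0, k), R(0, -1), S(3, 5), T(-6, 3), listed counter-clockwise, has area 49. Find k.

The doubled signed area Σ (x_i y_{i+1} − x_{i+1} y_i) is linear in k.
With k=0 it equals 78; the coefficient of k is -4 (from the two edges through Q).
So -4·k + 78 = 2·49 = 98 ⇒ k = -5.

-5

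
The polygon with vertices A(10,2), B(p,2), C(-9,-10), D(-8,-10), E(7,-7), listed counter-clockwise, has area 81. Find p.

8

Write out the shoelace sum; only the two edges meeting at B involve p:
2·Area = [(10·2 − p·2) + (p·(-10) − (-9)·2)] + 220
       = -12·p + 258 = 162
⇒ p = 8.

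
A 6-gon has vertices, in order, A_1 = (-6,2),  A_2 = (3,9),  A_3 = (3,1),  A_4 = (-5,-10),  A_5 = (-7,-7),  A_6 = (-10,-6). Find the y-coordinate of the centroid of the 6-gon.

-127/171

Apply Gauss's area formula. First the cross-terms c_i = x_i·y_{i+1} − x_{i+1}·y_i:
  -60, -24, -25, -35, -28, -56  ⇒  2A = -228, A = -114.
Then Σ (y_i + y_{i+1})·c_i = 508, so ȳ = 508 / (6·(-114)) = -127/171.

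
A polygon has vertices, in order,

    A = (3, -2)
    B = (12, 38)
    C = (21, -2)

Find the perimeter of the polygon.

|AB| = √((9)² + (40)²) = √1681 = 41
|BC| = √((9)² + (-40)²) = √1681 = 41
|CA| = √((-18)² + (0)²) = √324 = 18
Perimeter = 41 + 41 + 18 = 100.

100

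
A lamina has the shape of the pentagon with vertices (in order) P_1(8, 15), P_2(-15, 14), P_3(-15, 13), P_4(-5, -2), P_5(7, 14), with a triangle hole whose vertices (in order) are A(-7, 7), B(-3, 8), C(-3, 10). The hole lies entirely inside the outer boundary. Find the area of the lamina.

Outer boundary:
Apply the shoelace (surveyor's) formula: 2A = Σ (x_i·y_{i+1} − x_{i+1}·y_i), indices taken mod 5.
Σ = (337) + (15) + (95) + (-56) + (-7) = 384
Area = |Σ|/2 = 192.
Hole:
Apply Gauss's area formula: 2A = Σ (x_i·y_{i+1} − x_{i+1}·y_i), indices taken mod 3.
Σ = (-35) + (-6) + (49) = 8
Area = |Σ|/2 = 4.
Net area = 192 − 4 = 188.

188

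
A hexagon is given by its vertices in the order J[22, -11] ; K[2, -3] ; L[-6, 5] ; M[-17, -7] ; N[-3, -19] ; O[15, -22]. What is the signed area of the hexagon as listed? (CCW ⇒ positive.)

523.5

Apply the surveyor's formula: 2A = Σ (x_i·y_{i+1} − x_{i+1}·y_i), indices taken mod 6.
Cross-terms: -44, -8, 127, 302, 351, 319  ⇒  Σ = 1047
Signed area = Σ/2 = 523.5 (positive ⇒ counter-clockwise traversal).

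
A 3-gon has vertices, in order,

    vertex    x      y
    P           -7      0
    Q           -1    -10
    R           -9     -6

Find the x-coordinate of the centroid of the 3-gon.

Apply Gauss's area formula. First the cross-terms c_i = x_i·y_{i+1} − x_{i+1}·y_i:
  70, -84, -42  ⇒  2A = -56, A = -28.
Then Σ (x_i + x_{i+1})·c_i = 952, so x̄ = 952 / (6·(-28)) = -17/3.

-17/3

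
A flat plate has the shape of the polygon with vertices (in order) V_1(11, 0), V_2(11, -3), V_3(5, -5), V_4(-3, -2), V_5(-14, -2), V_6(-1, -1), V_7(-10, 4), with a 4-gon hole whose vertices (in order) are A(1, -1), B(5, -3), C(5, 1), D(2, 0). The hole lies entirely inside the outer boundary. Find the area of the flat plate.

Outer boundary:
Σ = (-33) + (-40) + (-25) + (-22) + (12) + (-14) + (-44) = -166
Area = |Σ|/2 = 83.
Hole:
Cross-terms: 2, 20, -2, -2  ⇒  Σ = 18
Area = |Σ|/2 = 9.
Net area = 83 − 9 = 74.

74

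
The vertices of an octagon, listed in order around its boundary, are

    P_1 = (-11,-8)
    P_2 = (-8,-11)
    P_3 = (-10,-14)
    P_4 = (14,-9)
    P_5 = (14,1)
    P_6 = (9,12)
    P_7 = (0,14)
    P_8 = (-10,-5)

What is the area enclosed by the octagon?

Apply the surveyor's formula: 2A = Σ (x_i·y_{i+1} − x_{i+1}·y_i), indices taken mod 8.
Cross-terms: 57, 2, 286, 140, 159, 126, 140, 25  ⇒  Σ = 935
Area = |Σ|/2 = 467.5.

467.5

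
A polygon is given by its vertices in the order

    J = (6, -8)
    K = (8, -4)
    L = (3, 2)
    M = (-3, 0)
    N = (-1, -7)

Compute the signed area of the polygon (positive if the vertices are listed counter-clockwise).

72.5

Apply the surveyor's formula: 2A = Σ (x_i·y_{i+1} − x_{i+1}·y_i), indices taken mod 5.
Cross-terms: 40, 28, 6, 21, 50  ⇒  Σ = 145
Signed area = Σ/2 = 72.5 (positive ⇒ counter-clockwise traversal).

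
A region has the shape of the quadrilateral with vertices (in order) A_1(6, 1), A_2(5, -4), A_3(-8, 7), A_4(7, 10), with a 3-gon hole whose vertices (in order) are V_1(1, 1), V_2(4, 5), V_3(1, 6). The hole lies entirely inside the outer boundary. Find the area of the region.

96.5

Outer boundary:
Apply the surveyor's formula: 2A = Σ (x_i·y_{i+1} − x_{i+1}·y_i), indices taken mod 4.
Cross-terms: -29, 3, -129, -53  ⇒  Σ = -208
Area = |Σ|/2 = 104.
Hole:
Cross-terms: 1, 19, -5  ⇒  Σ = 15
Area = |Σ|/2 = 7.5.
Net area = 104 − 7.5 = 96.5.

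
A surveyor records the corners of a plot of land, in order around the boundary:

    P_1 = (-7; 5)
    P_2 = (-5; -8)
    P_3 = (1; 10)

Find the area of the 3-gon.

57

Apply Gauss's area formula: 2A = Σ (x_i·y_{i+1} − x_{i+1}·y_i), indices taken mod 3.
Σ = (81) + (-42) + (75) = 114
Area = |Σ|/2 = 57.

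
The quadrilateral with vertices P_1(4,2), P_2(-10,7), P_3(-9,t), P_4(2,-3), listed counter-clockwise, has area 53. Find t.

4

Write out the shoelace sum; only the two edges meeting at P_3 involve t:
2·Area = [((-10)·t − (-9)·7) + ((-9)·(-3) − 2·t)] + 64
       = -12·t + 154 = 106
⇒ t = 4.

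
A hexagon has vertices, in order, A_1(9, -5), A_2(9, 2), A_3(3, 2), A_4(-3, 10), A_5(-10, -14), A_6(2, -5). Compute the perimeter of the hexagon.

70

|A_1A_2| = √((0)² + (7)²) = √49 = 7
|A_2A_3| = √((-6)² + (0)²) = √36 = 6
|A_3A_4| = √((-6)² + (8)²) = √100 = 10
|A_4A_5| = √((-7)² + (-24)²) = √625 = 25
|A_5A_6| = √((12)² + (9)²) = √225 = 15
|A_6A_1| = √((7)² + (0)²) = √49 = 7
Perimeter = 7 + 6 + 10 + 25 + 15 + 7 = 70.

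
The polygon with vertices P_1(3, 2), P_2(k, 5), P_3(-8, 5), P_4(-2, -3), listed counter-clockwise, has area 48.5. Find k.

Write out the shoelace sum; only the two edges meeting at P_2 involve k:
2·Area = [(3·5 − k·2) + (k·5 − (-8)·5)] + 39
       = 3·k + 94 = 97
⇒ k = 1.

1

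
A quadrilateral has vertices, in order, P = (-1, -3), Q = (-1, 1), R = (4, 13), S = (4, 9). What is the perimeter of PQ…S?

|PQ| = √((0)² + (4)²) = √16 = 4
|QR| = √((5)² + (12)²) = √169 = 13
|RS| = √((0)² + (-4)²) = √16 = 4
|SP| = √((-5)² + (-12)²) = √169 = 13
Perimeter = 4 + 13 + 4 + 13 = 34.

34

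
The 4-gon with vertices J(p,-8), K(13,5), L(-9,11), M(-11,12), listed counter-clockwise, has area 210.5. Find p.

-4

Write out the shoelace sum; only the two edges meeting at J involve p:
2·Area = [((-11)·(-8) − p·12) + (p·5 − 13·(-8))] + 201
       = -7·p + 393 = 421
⇒ p = -4.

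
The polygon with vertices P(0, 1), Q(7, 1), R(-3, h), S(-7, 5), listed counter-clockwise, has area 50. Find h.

Write out the shoelace sum; only the two edges meeting at R involve h:
2·Area = [(7·h − (-3)·1) + ((-3)·5 − (-7)·h)] + -14
       = 14·h + -26 = 100
⇒ h = 9.

9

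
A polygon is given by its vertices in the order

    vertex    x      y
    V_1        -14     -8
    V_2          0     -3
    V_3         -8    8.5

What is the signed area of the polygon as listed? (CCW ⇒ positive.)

Apply the shoelace formula: 2A = Σ (x_i·y_{i+1} − x_{i+1}·y_i), indices taken mod 3.
Σ = (42) + (-24) + (183) = 201
Signed area = Σ/2 = 100.5 (positive ⇒ counter-clockwise traversal).

100.5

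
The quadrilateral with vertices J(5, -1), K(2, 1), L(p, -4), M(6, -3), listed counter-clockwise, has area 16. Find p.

0

Write out the shoelace sum; only the two edges meeting at L involve p:
2·Area = [(2·(-4) − p·1) + (p·(-3) − 6·(-4))] + 16
       = -4·p + 32 = 32
⇒ p = 0.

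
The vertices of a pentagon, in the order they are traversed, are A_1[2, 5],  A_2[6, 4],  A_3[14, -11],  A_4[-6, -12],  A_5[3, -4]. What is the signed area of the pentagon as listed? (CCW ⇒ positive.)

Apply the surveyor's formula: 2A = Σ (x_i·y_{i+1} − x_{i+1}·y_i), indices taken mod 5.
Cross-terms: -22, -122, -234, 60, 23  ⇒  Σ = -295
Signed area = Σ/2 = -147.5 (negative ⇒ clockwise traversal).

-147.5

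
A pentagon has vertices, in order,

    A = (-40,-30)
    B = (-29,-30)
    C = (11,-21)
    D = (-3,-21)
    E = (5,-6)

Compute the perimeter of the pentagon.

134

|AB| = √((11)² + (0)²) = √121 = 11
|BC| = √((40)² + (9)²) = √1681 = 41
|CD| = √((-14)² + (0)²) = √196 = 14
|DE| = √((8)² + (15)²) = √289 = 17
|EA| = √((-45)² + (-24)²) = √2601 = 51
Perimeter = 11 + 41 + 14 + 17 + 51 = 134.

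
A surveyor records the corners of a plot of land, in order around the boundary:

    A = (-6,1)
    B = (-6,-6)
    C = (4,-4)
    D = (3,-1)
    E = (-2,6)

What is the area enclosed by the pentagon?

74

Apply the shoelace (surveyor's) formula: 2A = Σ (x_i·y_{i+1} − x_{i+1}·y_i), indices taken mod 5.
A→B: (-6)(-6) − (-6)(1) = 42
B→C: (-6)(-4) − (4)(-6) = 48
C→D: (4)(-1) − (3)(-4) = 8
D→E: (3)(6) − (-2)(-1) = 16
E→A: (-2)(1) − (-6)(6) = 34
Σ = 148
Area = |Σ|/2 = 74.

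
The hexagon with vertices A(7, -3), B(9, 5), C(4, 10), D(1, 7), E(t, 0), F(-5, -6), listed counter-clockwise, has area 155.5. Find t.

-8

Write out the shoelace sum; only the two edges meeting at E involve t:
2·Area = [(1·0 − t·7) + (t·(-6) − (-5)·0)] + 207
       = -13·t + 207 = 311
⇒ t = -8.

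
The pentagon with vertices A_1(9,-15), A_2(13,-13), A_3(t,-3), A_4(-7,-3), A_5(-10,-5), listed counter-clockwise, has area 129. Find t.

Write out the shoelace sum; only the two edges meeting at A_3 involve t:
2·Area = [(13·(-3) − t·(-13)) + (t·(-3) − (-7)·(-3))] + 278
       = 10·t + 218 = 258
⇒ t = 4.

4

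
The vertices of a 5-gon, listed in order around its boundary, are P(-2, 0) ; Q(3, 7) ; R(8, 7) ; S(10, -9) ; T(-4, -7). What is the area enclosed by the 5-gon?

155.5

P→Q: (-2)(7) − (3)(0) = -14
Q→R: (3)(7) − (8)(7) = -35
R→S: (8)(-9) − (10)(7) = -142
S→T: (10)(-7) − (-4)(-9) = -106
T→P: (-4)(0) − (-2)(-7) = -14
Σ = -311
Area = |Σ|/2 = 155.5.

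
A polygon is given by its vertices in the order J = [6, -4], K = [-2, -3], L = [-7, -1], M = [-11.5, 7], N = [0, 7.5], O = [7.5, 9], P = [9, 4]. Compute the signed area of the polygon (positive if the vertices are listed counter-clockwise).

J→K: (6)(-3) − (-2)(-4) = -26
K→L: (-2)(-1) − (-7)(-3) = -19
L→M: (-7)(7) − (-11.5)(-1) = -60.5
M→N: (-11.5)(7.5) − (0)(7) = -86.25
N→O: (0)(9) − (7.5)(7.5) = -56.25
O→P: (7.5)(4) − (9)(9) = -51
P→J: (9)(-4) − (6)(4) = -60
Σ = -359
Signed area = Σ/2 = -179.5 (negative ⇒ clockwise traversal).

-179.5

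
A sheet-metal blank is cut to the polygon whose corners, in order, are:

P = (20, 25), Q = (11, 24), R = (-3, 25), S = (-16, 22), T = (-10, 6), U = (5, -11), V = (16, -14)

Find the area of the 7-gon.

938

Apply the shoelace (surveyor's) formula: 2A = Σ (x_i·y_{i+1} − x_{i+1}·y_i), indices taken mod 7.
P→Q: (20)(24) − (11)(25) = 205
Q→R: (11)(25) − (-3)(24) = 347
R→S: (-3)(22) − (-16)(25) = 334
S→T: (-16)(6) − (-10)(22) = 124
T→U: (-10)(-11) − (5)(6) = 80
U→V: (5)(-14) − (16)(-11) = 106
V→P: (16)(25) − (20)(-14) = 680
Σ = 1876
Area = |Σ|/2 = 938.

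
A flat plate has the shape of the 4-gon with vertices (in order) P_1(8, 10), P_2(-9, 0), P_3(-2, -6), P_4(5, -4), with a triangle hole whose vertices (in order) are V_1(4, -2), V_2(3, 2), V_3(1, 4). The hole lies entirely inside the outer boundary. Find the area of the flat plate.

129

Outer boundary:
Apply the shoelace formula: 2A = Σ (x_i·y_{i+1} − x_{i+1}·y_i), indices taken mod 4.
Σ = (90) + (54) + (38) + (82) = 264
Area = |Σ|/2 = 132.
Hole:
Apply the shoelace (surveyor's) formula: 2A = Σ (x_i·y_{i+1} − x_{i+1}·y_i), indices taken mod 3.
Σ = (14) + (10) + (-18) = 6
Area = |Σ|/2 = 3.
Net area = 132 − 3 = 129.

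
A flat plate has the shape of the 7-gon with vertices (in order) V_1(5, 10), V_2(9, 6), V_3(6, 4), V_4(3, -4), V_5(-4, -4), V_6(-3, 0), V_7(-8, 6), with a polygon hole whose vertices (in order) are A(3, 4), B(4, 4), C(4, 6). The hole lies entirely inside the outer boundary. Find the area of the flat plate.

Outer boundary:
Σ = (-60) + (0) + (-36) + (-28) + (-12) + (-18) + (-110) = -264
Area = |Σ|/2 = 132.
Hole:
Apply the shoelace formula: 2A = Σ (x_i·y_{i+1} − x_{i+1}·y_i), indices taken mod 3.
A→B: (3)(4) − (4)(4) = -4
B→C: (4)(6) − (4)(4) = 8
C→A: (4)(4) − (3)(6) = -2
Σ = 2
Area = |Σ|/2 = 1.
Net area = 132 − 1 = 131.

131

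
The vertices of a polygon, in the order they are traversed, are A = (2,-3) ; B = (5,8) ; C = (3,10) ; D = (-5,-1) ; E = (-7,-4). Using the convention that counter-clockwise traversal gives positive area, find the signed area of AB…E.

73

Σ = (31) + (26) + (47) + (13) + (29) = 146
Signed area = Σ/2 = 73 (positive ⇒ counter-clockwise traversal).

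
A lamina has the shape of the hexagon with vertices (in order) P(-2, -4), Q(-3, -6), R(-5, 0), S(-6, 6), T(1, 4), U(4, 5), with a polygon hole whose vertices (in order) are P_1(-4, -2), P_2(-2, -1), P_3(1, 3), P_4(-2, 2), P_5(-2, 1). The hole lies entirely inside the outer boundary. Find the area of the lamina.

47

Outer boundary:
Σ = (0) + (-30) + (-30) + (-30) + (-11) + (-6) = -107
Area = |Σ|/2 = 53.5.
Hole:
Σ = (0) + (-5) + (8) + (2) + (8) = 13
Area = |Σ|/2 = 6.5.
Net area = 53.5 − 6.5 = 47.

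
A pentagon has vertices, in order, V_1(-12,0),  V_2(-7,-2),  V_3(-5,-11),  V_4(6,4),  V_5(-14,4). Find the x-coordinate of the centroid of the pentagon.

Apply Gauss's area formula. First the cross-terms c_i = x_i·y_{i+1} − x_{i+1}·y_i:
  24, 67, 46, 80, 48  ⇒  2A = 265, A = 132.5.
Then Σ (x_i + x_{i+1})·c_i = -3102, so x̄ = -3102 / (6·132.5) = -1034/265.

-1034/265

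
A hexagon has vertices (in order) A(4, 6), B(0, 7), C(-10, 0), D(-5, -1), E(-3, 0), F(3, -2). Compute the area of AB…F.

Apply the shoelace formula: 2A = Σ (x_i·y_{i+1} − x_{i+1}·y_i), indices taken mod 6.
Cross-terms: 28, 70, 10, -3, 6, 26  ⇒  Σ = 137
Area = |Σ|/2 = 68.5.

68.5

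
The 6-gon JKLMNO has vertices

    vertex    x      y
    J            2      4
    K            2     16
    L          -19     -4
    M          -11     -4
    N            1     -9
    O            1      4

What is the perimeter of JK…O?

76

|JK| = √((0)² + (12)²) = √144 = 12
|KL| = √((-21)² + (-20)²) = √841 = 29
|LM| = √((8)² + (0)²) = √64 = 8
|MN| = √((12)² + (-5)²) = √169 = 13
|NO| = √((0)² + (13)²) = √169 = 13
|OJ| = √((1)² + (0)²) = √1 = 1
Perimeter = 12 + 29 + 8 + 13 + 13 + 1 = 76.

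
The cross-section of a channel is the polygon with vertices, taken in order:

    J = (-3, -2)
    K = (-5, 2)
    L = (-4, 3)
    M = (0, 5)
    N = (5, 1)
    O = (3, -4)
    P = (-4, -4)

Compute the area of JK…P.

Cross-terms: -16, -7, -20, -25, -23, -28, -4  ⇒  Σ = -123
Area = |Σ|/2 = 61.5.

61.5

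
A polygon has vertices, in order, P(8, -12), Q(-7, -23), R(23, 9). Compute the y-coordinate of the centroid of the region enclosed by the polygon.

Apply Gauss's area formula. First the cross-terms c_i = x_i·y_{i+1} − x_{i+1}·y_i:
  -268, 466, -348  ⇒  2A = -150, A = -75.
Then Σ (y_i + y_{i+1})·c_i = 3900, so ȳ = 3900 / (6·(-75)) = -26/3.

-26/3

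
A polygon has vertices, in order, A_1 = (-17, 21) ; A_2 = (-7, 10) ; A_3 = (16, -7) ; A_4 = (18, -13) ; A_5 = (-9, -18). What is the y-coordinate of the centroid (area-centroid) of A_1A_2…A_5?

Apply Gauss's area formula. First the cross-terms c_i = x_i·y_{i+1} − x_{i+1}·y_i:
  -23, -111, -82, -441, -495  ⇒  2A = -1152, A = -576.
Then Σ (y_i + y_{i+1})·c_i = 12780, so ȳ = 12780 / (6·(-576)) = -355/96.

-355/96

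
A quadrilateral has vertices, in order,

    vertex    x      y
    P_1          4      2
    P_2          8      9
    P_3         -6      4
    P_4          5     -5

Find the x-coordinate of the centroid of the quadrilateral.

Apply the surveyor's formula. First the cross-terms c_i = x_i·y_{i+1} − x_{i+1}·y_i:
  20, 86, 10, 30  ⇒  2A = 146, A = 73.
Then Σ (x_i + x_{i+1})·c_i = 672, so x̄ = 672 / (6·73) = 112/73.

112/73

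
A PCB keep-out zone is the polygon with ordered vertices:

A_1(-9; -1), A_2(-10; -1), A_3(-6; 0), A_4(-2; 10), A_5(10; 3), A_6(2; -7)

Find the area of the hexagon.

157

A_1→A_2: (-9)(-1) − (-10)(-1) = -1
A_2→A_3: (-10)(0) − (-6)(-1) = -6
A_3→A_4: (-6)(10) − (-2)(0) = -60
A_4→A_5: (-2)(3) − (10)(10) = -106
A_5→A_6: (10)(-7) − (2)(3) = -76
A_6→A_1: (2)(-1) − (-9)(-7) = -65
Σ = -314
Area = |Σ|/2 = 157.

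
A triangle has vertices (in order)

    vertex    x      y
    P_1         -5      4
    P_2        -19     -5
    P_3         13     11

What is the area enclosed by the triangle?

32

Apply the surveyor's formula: 2A = Σ (x_i·y_{i+1} − x_{i+1}·y_i), indices taken mod 3.
Σ = (101) + (-144) + (107) = 64
Area = |Σ|/2 = 32.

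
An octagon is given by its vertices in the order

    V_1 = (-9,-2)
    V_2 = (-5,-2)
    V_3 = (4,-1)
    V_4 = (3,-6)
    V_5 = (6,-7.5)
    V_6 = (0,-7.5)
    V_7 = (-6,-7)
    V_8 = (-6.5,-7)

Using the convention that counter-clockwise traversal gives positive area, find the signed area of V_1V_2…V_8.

-65

Apply Gauss's area formula: 2A = Σ (x_i·y_{i+1} − x_{i+1}·y_i), indices taken mod 8.
Σ = (8) + (13) + (-21) + (13.5) + (-45) + (-45) + (-3.5) + (-50) = -130
Signed area = Σ/2 = -65 (negative ⇒ clockwise traversal).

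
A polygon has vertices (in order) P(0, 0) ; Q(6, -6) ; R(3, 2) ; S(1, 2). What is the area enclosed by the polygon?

17

Apply the surveyor's formula: 2A = Σ (x_i·y_{i+1} − x_{i+1}·y_i), indices taken mod 4.
Σ = (0) + (30) + (4) + (0) = 34
Area = |Σ|/2 = 17.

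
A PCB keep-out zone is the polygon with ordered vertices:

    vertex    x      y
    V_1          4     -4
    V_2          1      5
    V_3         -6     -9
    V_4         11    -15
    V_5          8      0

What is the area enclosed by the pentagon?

161

Σ = (24) + (21) + (189) + (120) + (-32) = 322
Area = |Σ|/2 = 161.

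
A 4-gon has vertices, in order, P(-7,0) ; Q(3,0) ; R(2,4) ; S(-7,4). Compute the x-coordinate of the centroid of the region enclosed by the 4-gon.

-128/57

Apply the shoelace (surveyor's) formula. First the cross-terms c_i = x_i·y_{i+1} − x_{i+1}·y_i:
  0, 12, 36, 28  ⇒  2A = 76, A = 38.
Then Σ (x_i + x_{i+1})·c_i = -512, so x̄ = -512 / (6·38) = -128/57.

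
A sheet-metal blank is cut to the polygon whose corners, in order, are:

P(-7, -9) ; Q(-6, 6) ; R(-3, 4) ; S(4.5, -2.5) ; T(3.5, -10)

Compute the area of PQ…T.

125.125

Apply the shoelace (surveyor's) formula: 2A = Σ (x_i·y_{i+1} − x_{i+1}·y_i), indices taken mod 5.
Cross-terms: -96, -6, -10.5, -36.25, -101.5  ⇒  Σ = -250.25
Area = |Σ|/2 = 125.125.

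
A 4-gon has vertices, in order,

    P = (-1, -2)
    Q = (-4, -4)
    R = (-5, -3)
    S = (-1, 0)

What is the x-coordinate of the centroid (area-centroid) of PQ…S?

-106/39

Apply Gauss's area formula. First the cross-terms c_i = x_i·y_{i+1} − x_{i+1}·y_i:
  -4, -8, -3, 2  ⇒  2A = -13, A = -6.5.
Then Σ (x_i + x_{i+1})·c_i = 106, so x̄ = 106 / (6·(-6.5)) = -106/39.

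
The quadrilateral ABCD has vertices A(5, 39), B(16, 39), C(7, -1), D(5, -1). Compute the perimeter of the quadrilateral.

94

|AB| = √((11)² + (0)²) = √121 = 11
|BC| = √((-9)² + (-40)²) = √1681 = 41
|CD| = √((-2)² + (0)²) = √4 = 2
|DA| = √((0)² + (40)²) = √1600 = 40
Perimeter = 11 + 41 + 2 + 40 = 94.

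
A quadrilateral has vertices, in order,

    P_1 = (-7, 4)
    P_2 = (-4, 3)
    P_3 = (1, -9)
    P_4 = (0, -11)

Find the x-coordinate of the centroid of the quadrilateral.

Apply the shoelace (surveyor's) formula. First the cross-terms c_i = x_i·y_{i+1} − x_{i+1}·y_i:
  -5, 33, -11, -77  ⇒  2A = -60, A = -30.
Then Σ (x_i + x_{i+1})·c_i = 484, so x̄ = 484 / (6·(-30)) = -121/45.

-121/45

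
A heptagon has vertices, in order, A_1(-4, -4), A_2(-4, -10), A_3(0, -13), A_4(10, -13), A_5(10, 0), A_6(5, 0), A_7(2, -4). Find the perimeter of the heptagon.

50

|A_1A_2| = √((0)² + (-6)²) = √36 = 6
|A_2A_3| = √((4)² + (-3)²) = √25 = 5
|A_3A_4| = √((10)² + (0)²) = √100 = 10
|A_4A_5| = √((0)² + (13)²) = √169 = 13
|A_5A_6| = √((-5)² + (0)²) = √25 = 5
|A_6A_7| = √((-3)² + (-4)²) = √25 = 5
|A_7A_1| = √((-6)² + (0)²) = √36 = 6
Perimeter = 6 + 5 + 10 + 13 + 5 + 5 + 6 = 50.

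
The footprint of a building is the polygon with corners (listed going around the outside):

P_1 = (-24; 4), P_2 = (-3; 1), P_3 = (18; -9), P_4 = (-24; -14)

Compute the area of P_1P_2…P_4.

Apply the shoelace (surveyor's) formula: 2A = Σ (x_i·y_{i+1} − x_{i+1}·y_i), indices taken mod 4.
Σ = (-12) + (9) + (-468) + (-432) = -903
Area = |Σ|/2 = 451.5.

451.5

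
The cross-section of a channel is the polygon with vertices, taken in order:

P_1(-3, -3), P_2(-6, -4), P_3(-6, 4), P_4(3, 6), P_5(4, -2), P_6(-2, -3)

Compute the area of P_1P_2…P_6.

75.5

Apply the surveyor's formula: 2A = Σ (x_i·y_{i+1} − x_{i+1}·y_i), indices taken mod 6.
Σ = (-6) + (-48) + (-48) + (-30) + (-16) + (-3) = -151
Area = |Σ|/2 = 75.5.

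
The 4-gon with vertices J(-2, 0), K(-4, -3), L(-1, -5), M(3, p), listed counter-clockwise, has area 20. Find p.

Write out the shoelace sum; only the two edges meeting at M involve p:
2·Area = [((-1)·p − 3·(-5)) + (3·0 − (-2)·p)] + 23
       = 1·p + 38 = 40
⇒ p = 2.

2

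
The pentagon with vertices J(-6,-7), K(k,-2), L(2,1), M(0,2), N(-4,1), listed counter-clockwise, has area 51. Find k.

5

Write out the shoelace sum; only the two edges meeting at K involve k:
2·Area = [((-6)·(-2) − k·(-7)) + (k·1 − 2·(-2))] + 46
       = 8·k + 62 = 102
⇒ k = 5.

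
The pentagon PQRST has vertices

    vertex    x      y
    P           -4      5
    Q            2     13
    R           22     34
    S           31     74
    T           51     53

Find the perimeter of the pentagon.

|PQ| = √((6)² + (8)²) = √100 = 10
|QR| = √((20)² + (21)²) = √841 = 29
|RS| = √((9)² + (40)²) = √1681 = 41
|ST| = √((20)² + (-21)²) = √841 = 29
|TP| = √((-55)² + (-48)²) = √5329 = 73
Perimeter = 10 + 29 + 41 + 29 + 73 = 182.

182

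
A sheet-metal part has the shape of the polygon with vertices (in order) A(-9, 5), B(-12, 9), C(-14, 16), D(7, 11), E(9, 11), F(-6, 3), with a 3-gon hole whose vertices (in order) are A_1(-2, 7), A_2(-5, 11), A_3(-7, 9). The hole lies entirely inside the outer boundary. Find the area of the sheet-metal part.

Outer boundary:
Apply the shoelace (surveyor's) formula: 2A = Σ (x_i·y_{i+1} − x_{i+1}·y_i), indices taken mod 6.
Σ = (-21) + (-66) + (-266) + (-22) + (93) + (-3) = -285
Area = |Σ|/2 = 142.5.
Hole:
Apply the surveyor's formula: 2A = Σ (x_i·y_{i+1} − x_{i+1}·y_i), indices taken mod 3.
Cross-terms: 13, 32, -31  ⇒  Σ = 14
Area = |Σ|/2 = 7.
Net area = 142.5 − 7 = 135.5.

135.5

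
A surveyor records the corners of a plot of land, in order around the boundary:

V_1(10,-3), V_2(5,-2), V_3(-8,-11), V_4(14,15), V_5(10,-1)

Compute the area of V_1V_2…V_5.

Σ = (-5) + (-71) + (34) + (-164) + (-20) = -226
Area = |Σ|/2 = 113.

113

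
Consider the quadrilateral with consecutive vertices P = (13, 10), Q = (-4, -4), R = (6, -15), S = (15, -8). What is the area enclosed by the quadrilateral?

251.5

Apply the surveyor's formula: 2A = Σ (x_i·y_{i+1} − x_{i+1}·y_i), indices taken mod 4.
P→Q: (13)(-4) − (-4)(10) = -12
Q→R: (-4)(-15) − (6)(-4) = 84
R→S: (6)(-8) − (15)(-15) = 177
S→P: (15)(10) − (13)(-8) = 254
Σ = 503
Area = |Σ|/2 = 251.5.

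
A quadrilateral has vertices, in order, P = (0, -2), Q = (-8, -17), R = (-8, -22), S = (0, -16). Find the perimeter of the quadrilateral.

46

|PQ| = √((-8)² + (-15)²) = √289 = 17
|QR| = √((0)² + (-5)²) = √25 = 5
|RS| = √((8)² + (6)²) = √100 = 10
|SP| = √((0)² + (14)²) = √196 = 14
Perimeter = 17 + 5 + 10 + 14 = 46.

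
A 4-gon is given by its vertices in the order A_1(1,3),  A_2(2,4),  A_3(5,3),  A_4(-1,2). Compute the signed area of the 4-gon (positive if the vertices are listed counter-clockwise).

Apply the surveyor's formula: 2A = Σ (x_i·y_{i+1} − x_{i+1}·y_i), indices taken mod 4.
Σ = (-2) + (-14) + (13) + (-5) = -8
Signed area = Σ/2 = -4 (negative ⇒ clockwise traversal).

-4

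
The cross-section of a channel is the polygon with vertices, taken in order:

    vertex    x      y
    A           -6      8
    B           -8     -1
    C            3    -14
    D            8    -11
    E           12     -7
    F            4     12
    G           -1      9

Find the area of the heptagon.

Cross-terms: 70, 115, 79, 76, 172, 48, 46  ⇒  Σ = 606
Area = |Σ|/2 = 303.

303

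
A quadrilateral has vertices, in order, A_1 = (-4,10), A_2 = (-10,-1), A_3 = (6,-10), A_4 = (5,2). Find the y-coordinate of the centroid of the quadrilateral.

-1/33

Apply the shoelace (surveyor's) formula. First the cross-terms c_i = x_i·y_{i+1} − x_{i+1}·y_i:
  104, 106, 62, 58  ⇒  2A = 330, A = 165.
Then Σ (y_i + y_{i+1})·c_i = -30, so ȳ = -30 / (6·165) = -1/33.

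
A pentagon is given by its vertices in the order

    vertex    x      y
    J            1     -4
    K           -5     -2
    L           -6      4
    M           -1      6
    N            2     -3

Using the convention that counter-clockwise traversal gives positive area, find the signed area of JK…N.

Σ = (-22) + (-32) + (-32) + (-9) + (-5) = -100
Signed area = Σ/2 = -50 (negative ⇒ clockwise traversal).

-50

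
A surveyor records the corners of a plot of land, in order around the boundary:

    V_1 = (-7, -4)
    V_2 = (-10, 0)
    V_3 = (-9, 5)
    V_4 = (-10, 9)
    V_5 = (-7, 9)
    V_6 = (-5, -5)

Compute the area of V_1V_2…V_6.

Cross-terms: -40, -50, -31, -27, 80, -15  ⇒  Σ = -83
Area = |Σ|/2 = 41.5.

41.5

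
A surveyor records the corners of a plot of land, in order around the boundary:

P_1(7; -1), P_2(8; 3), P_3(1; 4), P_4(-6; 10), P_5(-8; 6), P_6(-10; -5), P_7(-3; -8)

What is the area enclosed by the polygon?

180

Cross-terms: 29, 29, 34, 44, 100, 65, 59  ⇒  Σ = 360
Area = |Σ|/2 = 180.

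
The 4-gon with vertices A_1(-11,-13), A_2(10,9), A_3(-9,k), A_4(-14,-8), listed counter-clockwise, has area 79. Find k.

-5

Write out the shoelace sum; only the two edges meeting at A_3 involve k:
2·Area = [(10·k − (-9)·9) + ((-9)·(-8) − (-14)·k)] + 125
       = 24·k + 278 = 158
⇒ k = -5.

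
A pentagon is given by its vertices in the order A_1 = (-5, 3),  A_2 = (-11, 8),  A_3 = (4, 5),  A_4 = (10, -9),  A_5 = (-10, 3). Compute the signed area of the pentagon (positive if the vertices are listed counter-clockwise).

-127.5

Apply the surveyor's formula: 2A = Σ (x_i·y_{i+1} − x_{i+1}·y_i), indices taken mod 5.
Cross-terms: -7, -87, -86, -60, -15  ⇒  Σ = -255
Signed area = Σ/2 = -127.5 (negative ⇒ clockwise traversal).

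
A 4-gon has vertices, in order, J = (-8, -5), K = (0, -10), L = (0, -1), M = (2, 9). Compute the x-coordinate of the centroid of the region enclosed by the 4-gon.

-7/3

Apply Gauss's area formula. First the cross-terms c_i = x_i·y_{i+1} − x_{i+1}·y_i:
  80, 0, 2, 62  ⇒  2A = 144, A = 72.
Then Σ (x_i + x_{i+1})·c_i = -1008, so x̄ = -1008 / (6·72) = -7/3.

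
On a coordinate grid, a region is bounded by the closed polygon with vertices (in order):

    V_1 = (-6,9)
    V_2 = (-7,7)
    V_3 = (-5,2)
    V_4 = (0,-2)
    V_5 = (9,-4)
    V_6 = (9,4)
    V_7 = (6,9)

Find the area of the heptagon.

153.5

Cross-terms: 21, 21, 10, 18, 72, 57, 108  ⇒  Σ = 307
Area = |Σ|/2 = 153.5.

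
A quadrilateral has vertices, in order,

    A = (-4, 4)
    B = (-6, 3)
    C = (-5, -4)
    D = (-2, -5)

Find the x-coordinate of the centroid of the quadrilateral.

-25/6

Apply the surveyor's formula. First the cross-terms c_i = x_i·y_{i+1} − x_{i+1}·y_i:
  12, 39, 17, -28  ⇒  2A = 40, A = 20.
Then Σ (x_i + x_{i+1})·c_i = -500, so x̄ = -500 / (6·20) = -25/6.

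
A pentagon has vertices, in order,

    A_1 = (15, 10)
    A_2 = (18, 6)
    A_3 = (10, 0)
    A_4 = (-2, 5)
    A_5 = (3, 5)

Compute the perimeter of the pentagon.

46

|A_1A_2| = √((3)² + (-4)²) = √25 = 5
|A_2A_3| = √((-8)² + (-6)²) = √100 = 10
|A_3A_4| = √((-12)² + (5)²) = √169 = 13
|A_4A_5| = √((5)² + (0)²) = √25 = 5
|A_5A_1| = √((12)² + (5)²) = √169 = 13
Perimeter = 5 + 10 + 13 + 5 + 13 = 46.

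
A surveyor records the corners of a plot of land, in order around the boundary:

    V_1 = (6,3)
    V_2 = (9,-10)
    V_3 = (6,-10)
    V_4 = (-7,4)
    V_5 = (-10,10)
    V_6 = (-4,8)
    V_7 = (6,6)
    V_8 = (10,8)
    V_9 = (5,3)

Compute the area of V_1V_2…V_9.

Cross-terms: -87, -30, -46, -30, -40, -72, -12, -10, -3  ⇒  Σ = -330
Area = |Σ|/2 = 165.

165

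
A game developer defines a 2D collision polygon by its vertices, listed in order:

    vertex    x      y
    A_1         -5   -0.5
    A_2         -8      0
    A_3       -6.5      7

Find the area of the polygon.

Cross-terms: -4, -56, 38.25  ⇒  Σ = -21.75
Area = |Σ|/2 = 10.875.

10.875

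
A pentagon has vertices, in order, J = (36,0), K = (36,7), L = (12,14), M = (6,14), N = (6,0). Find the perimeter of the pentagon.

|JK| = √((0)² + (7)²) = √49 = 7
|KL| = √((-24)² + (7)²) = √625 = 25
|LM| = √((-6)² + (0)²) = √36 = 6
|MN| = √((0)² + (-14)²) = √196 = 14
|NJ| = √((30)² + (0)²) = √900 = 30
Perimeter = 7 + 25 + 6 + 14 + 30 = 82.

82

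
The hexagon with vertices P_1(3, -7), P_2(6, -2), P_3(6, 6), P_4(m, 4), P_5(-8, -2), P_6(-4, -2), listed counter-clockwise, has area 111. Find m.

-5

Write out the shoelace sum; only the two edges meeting at P_4 involve m:
2·Area = [(6·4 − m·6) + (m·(-2) − (-8)·4)] + 126
       = -8·m + 182 = 222
⇒ m = -5.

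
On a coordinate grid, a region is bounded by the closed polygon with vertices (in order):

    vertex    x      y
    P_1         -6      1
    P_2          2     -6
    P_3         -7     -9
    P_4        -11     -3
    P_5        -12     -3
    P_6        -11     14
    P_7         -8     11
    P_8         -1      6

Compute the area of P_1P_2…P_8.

Apply Gauss's area formula: 2A = Σ (x_i·y_{i+1} − x_{i+1}·y_i), indices taken mod 8.
Cross-terms: 34, -60, -78, -3, -201, -9, -37, 35  ⇒  Σ = -319
Area = |Σ|/2 = 159.5.

159.5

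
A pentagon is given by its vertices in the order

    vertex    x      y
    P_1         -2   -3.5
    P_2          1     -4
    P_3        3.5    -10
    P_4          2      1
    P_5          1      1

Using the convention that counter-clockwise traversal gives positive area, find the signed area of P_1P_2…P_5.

Apply the shoelace formula: 2A = Σ (x_i·y_{i+1} − x_{i+1}·y_i), indices taken mod 5.
Σ = (11.5) + (4) + (23.5) + (1) + (-1.5) = 38.5
Signed area = Σ/2 = 19.25 (positive ⇒ counter-clockwise traversal).

19.25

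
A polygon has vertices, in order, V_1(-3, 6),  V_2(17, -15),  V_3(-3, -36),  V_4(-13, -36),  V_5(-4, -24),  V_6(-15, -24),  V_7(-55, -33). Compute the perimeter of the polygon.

|V_1V_2| = √((20)² + (-21)²) = √841 = 29
|V_2V_3| = √((-20)² + (-21)²) = √841 = 29
|V_3V_4| = √((-10)² + (0)²) = √100 = 10
|V_4V_5| = √((9)² + (12)²) = √225 = 15
|V_5V_6| = √((-11)² + (0)²) = √121 = 11
|V_6V_7| = √((-40)² + (-9)²) = √1681 = 41
|V_7V_1| = √((52)² + (39)²) = √4225 = 65
Perimeter = 29 + 29 + 10 + 15 + 11 + 41 + 65 = 200.

200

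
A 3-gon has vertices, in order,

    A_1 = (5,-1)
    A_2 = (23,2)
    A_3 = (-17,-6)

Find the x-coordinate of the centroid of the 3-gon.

11/3

Apply the shoelace (surveyor's) formula. First the cross-terms c_i = x_i·y_{i+1} − x_{i+1}·y_i:
  33, -104, 47  ⇒  2A = -24, A = -12.
Then Σ (x_i + x_{i+1})·c_i = -264, so x̄ = -264 / (6·(-12)) = 11/3.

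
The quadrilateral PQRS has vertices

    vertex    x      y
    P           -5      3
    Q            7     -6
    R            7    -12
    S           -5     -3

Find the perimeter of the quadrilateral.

|PQ| = √((12)² + (-9)²) = √225 = 15
|QR| = √((0)² + (-6)²) = √36 = 6
|RS| = √((-12)² + (9)²) = √225 = 15
|SP| = √((0)² + (6)²) = √36 = 6
Perimeter = 15 + 6 + 15 + 6 = 42.

42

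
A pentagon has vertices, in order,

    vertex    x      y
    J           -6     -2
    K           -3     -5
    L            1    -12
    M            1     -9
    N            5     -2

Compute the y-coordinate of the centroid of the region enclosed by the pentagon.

Apply Gauss's area formula. First the cross-terms c_i = x_i·y_{i+1} − x_{i+1}·y_i:
  24, 41, 3, 43, -22  ⇒  2A = 89, A = 44.5.
Then Σ (y_i + y_{i+1})·c_i = -1313, so ȳ = -1313 / (6·44.5) = -1313/267.

-1313/267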